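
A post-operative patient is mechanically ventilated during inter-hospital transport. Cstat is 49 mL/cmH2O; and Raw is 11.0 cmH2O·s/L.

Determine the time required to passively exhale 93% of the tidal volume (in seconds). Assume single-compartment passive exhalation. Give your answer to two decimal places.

τ = R × C = 11.0 × 49 mL/cmH2O = 11.0 × 0.049 L/cmH2O = 0.539 s.
Exhaled fraction f = 1 − e^(−t/τ) → t = −τ·ln(1 − f) = −0.539·ln(0.07) = 1.433 s.

1.43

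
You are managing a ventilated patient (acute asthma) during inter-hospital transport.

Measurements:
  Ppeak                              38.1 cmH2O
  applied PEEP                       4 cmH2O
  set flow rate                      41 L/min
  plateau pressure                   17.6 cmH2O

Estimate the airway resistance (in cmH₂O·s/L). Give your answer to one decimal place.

Flow: 41 L/min ÷ 60 = 0.6833 L/s.
Raw = (PIP − Pplat) / flow = (38.1 − 17.6) / 0.6833 = 20.5 / 0.6833 = 30.001 cmH2O·s/L.

30.0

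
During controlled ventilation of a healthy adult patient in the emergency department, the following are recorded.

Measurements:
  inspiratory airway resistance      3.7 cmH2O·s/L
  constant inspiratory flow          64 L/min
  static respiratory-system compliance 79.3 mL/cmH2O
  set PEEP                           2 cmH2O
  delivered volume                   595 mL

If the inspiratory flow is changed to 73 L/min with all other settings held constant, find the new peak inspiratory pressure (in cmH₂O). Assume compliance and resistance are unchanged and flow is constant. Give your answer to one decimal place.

Flow: 64 L/min ÷ 60 = 1.0667 L/s.
New flow: 73 L/min ÷ 60 = 1.2167 L/s.
PIP = Vt/C + R·V̇ + PEEP (constant-flow equation of motion).
Only the resistive term changes: ΔPIP = R × ΔV̇ = 3.7 × (1.2167 − 1.0667) = 3.7 × 0.15 = 0.555 cmH2O.
Original PIP = 595/79.3 + 3.7×1.0667 + 2 = 13.45 cmH2O; new PIP = 13.45 + (0.555) = 14.005 cmH2O.

14.0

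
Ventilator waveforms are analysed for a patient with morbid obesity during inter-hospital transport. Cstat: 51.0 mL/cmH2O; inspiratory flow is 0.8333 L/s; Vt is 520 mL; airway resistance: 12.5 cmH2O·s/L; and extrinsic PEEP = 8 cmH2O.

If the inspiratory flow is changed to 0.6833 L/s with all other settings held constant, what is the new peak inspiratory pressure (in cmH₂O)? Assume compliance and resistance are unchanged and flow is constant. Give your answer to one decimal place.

PIP = Vt/C + R·V̇ + PEEP (constant-flow equation of motion).
Only the resistive term changes: ΔPIP = R × ΔV̇ = 12.5 × (0.6833 − 0.8333) = 12.5 × -0.15 = -1.875 cmH2O.
Original PIP = 520/51.0 + 12.5×0.8333 + 8 = 28.612 cmH2O; new PIP = 28.612 + (-1.875) = 26.737 cmH2O.

26.7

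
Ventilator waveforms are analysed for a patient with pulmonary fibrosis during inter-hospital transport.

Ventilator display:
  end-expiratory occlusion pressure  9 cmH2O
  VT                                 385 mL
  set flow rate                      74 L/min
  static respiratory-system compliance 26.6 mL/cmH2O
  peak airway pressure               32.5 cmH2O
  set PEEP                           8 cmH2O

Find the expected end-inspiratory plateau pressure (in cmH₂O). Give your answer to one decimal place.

End-expiratory occlusion gives total PEEP = 9 cmH2O (intrinsic PEEP = 9 − 8 = 1). Use total PEEP for the elastic gradient.
Pplat = PEEPtotal + Vt / Cstat = 9 + 385 / 26.6 = 9 + 14.474 = 23.474 cmH2O.

23.5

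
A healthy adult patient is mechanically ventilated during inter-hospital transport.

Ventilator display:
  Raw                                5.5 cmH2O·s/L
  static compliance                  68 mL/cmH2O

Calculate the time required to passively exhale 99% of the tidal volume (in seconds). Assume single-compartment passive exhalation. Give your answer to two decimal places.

1.72

τ = R × C = 5.5 × 68 mL/cmH2O = 5.5 × 0.068 L/cmH2O = 0.374 s.
Exhaled fraction f = 1 − e^(−t/τ) → t = −τ·ln(1 − f) = −0.374·ln(0.01) = 1.722 s.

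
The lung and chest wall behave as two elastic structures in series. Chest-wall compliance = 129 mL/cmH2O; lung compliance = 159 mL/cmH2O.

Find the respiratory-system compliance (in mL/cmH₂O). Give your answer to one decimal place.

71.2

Lung and chest wall are elastances in series: 1/Crs = 1/CL + 1/Ccw.
1/Crs = 1/159 + 1/129 = 0.01404.
Crs = 71.225 mL/cmH2O.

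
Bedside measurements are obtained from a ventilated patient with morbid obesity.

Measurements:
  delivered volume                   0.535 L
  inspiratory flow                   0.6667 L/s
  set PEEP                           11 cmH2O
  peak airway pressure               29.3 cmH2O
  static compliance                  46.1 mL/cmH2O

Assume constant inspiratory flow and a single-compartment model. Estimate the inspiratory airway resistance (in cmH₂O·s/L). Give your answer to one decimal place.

Equation of motion (constant flow): PIP = Vt/C + R·V̇ + PEEP.
R·V̇ = PIP − Vt/C − PEEP = 29.3 − 535/46.1 − 11 = 29.3 − 11.605 − 11 = 6.695 cmH2O.
R = 6.695 / 0.6667 = 10.042 cmH2O·s/L.

10.0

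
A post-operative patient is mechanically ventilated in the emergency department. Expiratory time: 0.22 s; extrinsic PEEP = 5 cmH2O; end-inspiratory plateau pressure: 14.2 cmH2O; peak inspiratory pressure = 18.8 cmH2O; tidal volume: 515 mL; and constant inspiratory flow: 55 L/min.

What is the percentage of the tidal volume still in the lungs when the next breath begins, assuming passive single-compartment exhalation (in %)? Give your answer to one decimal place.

45.7

Flow: 55 L/min ÷ 60 = 0.9167 L/s.
R = (PIP − Pplat)/V̇ = (18.8 − 14.2) / 0.9167 = 4.6/0.9167 = 5.018 cmH2O·s/L.
C = Vt/(Pplat − PEEP) = 515.0 / (14.2 − 5) = 515.0/9.2 = 55.978 mL/cmH2O.
τ = R × C = 5.018 × 0.05598 L/cmH2O = 0.2809 s.
Fraction remaining at end-expiration = e^(−Te/τ) = e^(−0.22/0.2809) = 0.4569 → 45.69%.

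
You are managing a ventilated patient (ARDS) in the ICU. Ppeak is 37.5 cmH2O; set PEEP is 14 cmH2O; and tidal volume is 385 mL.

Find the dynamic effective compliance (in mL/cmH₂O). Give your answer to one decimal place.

16.4

Dynamic compliance = Vt / (PIP − PEEP) = 385 / (37.5 − 14) = 385 / 23.5 = 16.383 mL/cmH2O.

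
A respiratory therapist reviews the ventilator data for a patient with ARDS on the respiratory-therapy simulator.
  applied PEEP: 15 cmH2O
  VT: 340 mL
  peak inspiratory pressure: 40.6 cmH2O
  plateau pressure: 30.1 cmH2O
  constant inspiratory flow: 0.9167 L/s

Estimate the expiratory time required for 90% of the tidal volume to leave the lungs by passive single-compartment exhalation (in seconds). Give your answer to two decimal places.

0.59

R = (PIP − Pplat)/V̇ = (40.6 − 30.1) / 0.9167 = 10.5/0.9167 = 11.454 cmH2O·s/L.
C = Vt/(Pplat − PEEP) = 340.0 / (30.1 − 15) = 340.0/15.1 = 22.517 mL/cmH2O.
τ = R × C = 11.454 × 0.02252 L/cmH2O = 0.2579 s.
t = −τ·ln(1 − 0.90) = −0.2579·ln(0.1) = 0.5938 s.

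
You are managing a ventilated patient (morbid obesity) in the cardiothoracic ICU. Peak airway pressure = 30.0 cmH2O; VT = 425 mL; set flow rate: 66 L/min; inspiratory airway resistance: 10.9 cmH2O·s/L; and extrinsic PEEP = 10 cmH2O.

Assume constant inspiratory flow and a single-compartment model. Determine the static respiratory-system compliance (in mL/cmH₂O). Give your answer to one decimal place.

Flow: 66 L/min ÷ 60 = 1.1 L/s.
Equation of motion (constant flow): PIP = Vt/C + R·V̇ + PEEP.
Vt/C = PIP − R·V̇ − PEEP = 30.0 − 10.9×1.1 − 10 = 30.0 − 11.99 − 10 = 8.01 cmH2O.
C = Vt / 8.01 = 425 / 8.01 = 53.059 mL/cmH2O.

53.1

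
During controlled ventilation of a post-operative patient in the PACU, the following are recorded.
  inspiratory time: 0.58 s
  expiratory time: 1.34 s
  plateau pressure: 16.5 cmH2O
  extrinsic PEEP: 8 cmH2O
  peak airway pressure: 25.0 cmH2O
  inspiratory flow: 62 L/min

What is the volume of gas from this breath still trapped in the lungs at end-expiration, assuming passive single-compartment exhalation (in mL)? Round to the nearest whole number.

Flow: 62 L/min ÷ 60 = 1.0333 L/s.
Vt = flow × Ti = 1.0333 L/s × 0.58 s × 1000 mL/L = 599.31 mL.
R = (PIP − Pplat)/V̇ = (25.0 − 16.5) / 1.0333 = 8.5/1.0333 = 8.226 cmH2O·s/L.
C = Vt/(Pplat − PEEP) = 599.31 / (16.5 − 8) = 599.31/8.5 = 70.507 mL/cmH2O.
τ = R × C = 8.226 × 0.07051 L/cmH2O = 0.58 s.
Fraction remaining = e^(−Te/τ) = e^(−1.34/0.58) = 0.09923.
Trapped volume = 599.31 × 0.09923 = 59.47 mL.

59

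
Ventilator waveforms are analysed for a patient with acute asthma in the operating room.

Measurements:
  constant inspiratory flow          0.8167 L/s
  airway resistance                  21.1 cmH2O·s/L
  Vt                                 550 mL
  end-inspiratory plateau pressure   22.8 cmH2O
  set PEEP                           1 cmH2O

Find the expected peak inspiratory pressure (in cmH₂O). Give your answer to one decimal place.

40.0

PIP = Pplat + Raw × flow = 22.8 + 21.1 × 0.8167 = 22.8 + 17.232 = 40.032 cmH2O.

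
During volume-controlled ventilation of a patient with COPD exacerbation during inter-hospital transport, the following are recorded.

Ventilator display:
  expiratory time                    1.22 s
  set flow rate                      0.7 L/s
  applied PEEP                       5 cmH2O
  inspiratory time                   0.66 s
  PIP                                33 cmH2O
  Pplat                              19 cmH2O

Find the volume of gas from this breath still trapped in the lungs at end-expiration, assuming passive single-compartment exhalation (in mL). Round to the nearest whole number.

Vt = flow × Ti = 0.7 L/s × 0.66 s × 1000 mL/L = 462.0 mL.
R = (PIP − Pplat)/V̇ = (33 − 19) / 0.7 = 14.0/0.7 = 20.0 cmH2O·s/L.
C = Vt/(Pplat − PEEP) = 462.0 / (19 − 5) = 462.0/14.0 = 33.0 mL/cmH2O.
τ = R × C = 20.0 × 0.033 L/cmH2O = 0.66 s.
Fraction remaining = e^(−Te/τ) = e^(−1.22/0.66) = 0.1575.
Trapped volume = 462.0 × 0.1575 = 72.765 mL.

73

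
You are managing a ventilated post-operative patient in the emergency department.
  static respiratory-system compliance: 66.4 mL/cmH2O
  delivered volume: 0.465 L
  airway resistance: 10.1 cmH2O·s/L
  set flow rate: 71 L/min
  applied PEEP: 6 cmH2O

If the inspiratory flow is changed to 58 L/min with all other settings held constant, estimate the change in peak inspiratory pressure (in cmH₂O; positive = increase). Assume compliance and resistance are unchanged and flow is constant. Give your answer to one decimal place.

Flow: 71 L/min ÷ 60 = 1.1833 L/s.
New flow: 58 L/min ÷ 60 = 0.9667 L/s.
PIP = Vt/C + R·V̇ + PEEP (constant-flow equation of motion).
Only the resistive term changes: ΔPIP = R × ΔV̇ = 10.1 × (0.9667 − 1.1833) = 10.1 × -0.2166 = -2.188 cmH2O.

-2.2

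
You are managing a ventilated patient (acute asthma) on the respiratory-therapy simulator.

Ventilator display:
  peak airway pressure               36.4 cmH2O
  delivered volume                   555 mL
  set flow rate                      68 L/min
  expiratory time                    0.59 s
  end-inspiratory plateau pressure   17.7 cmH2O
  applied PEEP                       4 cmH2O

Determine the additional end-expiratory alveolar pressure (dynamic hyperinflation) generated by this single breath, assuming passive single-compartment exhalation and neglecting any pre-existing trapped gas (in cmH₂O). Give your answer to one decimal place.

5.7

Flow: 68 L/min ÷ 60 = 1.1333 L/s.
R = (PIP − Pplat)/V̇ = (36.4 − 17.7) / 1.1333 = 18.7/1.1333 = 16.5 cmH2O·s/L.
C = Vt/(Pplat − PEEP) = 555.0 / (17.7 − 4) = 555.0/13.7 = 40.511 mL/cmH2O.
τ = R × C = 16.5 × 0.04051 L/cmH2O = 0.6684 s.
Fraction remaining = e^(−Te/τ) = e^(−0.59/0.6684) = 0.4137; trapped volume = 555.0 × 0.4137 = 229.6 mL.
Additional alveolar pressure from trapping ≈ V_trapped / C = 229.6 / 40.511 = 5.668 cmH2O.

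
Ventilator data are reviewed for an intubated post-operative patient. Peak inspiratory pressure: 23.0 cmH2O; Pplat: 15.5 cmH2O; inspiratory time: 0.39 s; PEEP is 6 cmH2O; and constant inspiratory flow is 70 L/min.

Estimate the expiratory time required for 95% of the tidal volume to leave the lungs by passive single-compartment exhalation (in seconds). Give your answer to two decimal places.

0.92

Flow: 70 L/min ÷ 60 = 1.1667 L/s.
Vt = flow × Ti = 1.1667 L/s × 0.39 s × 1000 mL/L = 455.01 mL.
R = (PIP − Pplat)/V̇ = (23.0 − 15.5) / 1.1667 = 7.5/1.1667 = 6.428 cmH2O·s/L.
C = Vt/(Pplat − PEEP) = 455.01 / (15.5 − 6) = 455.01/9.5 = 47.896 mL/cmH2O.
τ = R × C = 6.428 × 0.0479 L/cmH2O = 0.3079 s.
t = −τ·ln(1 − 0.95) = −0.3079·ln(0.05) = 0.9224 s.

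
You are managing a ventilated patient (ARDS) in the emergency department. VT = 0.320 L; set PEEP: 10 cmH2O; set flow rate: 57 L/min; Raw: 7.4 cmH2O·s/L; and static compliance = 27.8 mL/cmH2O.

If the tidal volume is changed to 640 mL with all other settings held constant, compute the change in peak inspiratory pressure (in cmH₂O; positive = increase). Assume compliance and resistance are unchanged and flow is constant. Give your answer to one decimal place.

PIP = Vt/C + R·V̇ + PEEP (constant-flow equation of motion).
Only the elastic term changes: ΔPIP = ΔVt / C = (640 − 320) / 27.8 = 11.511 cmH2O.

11.5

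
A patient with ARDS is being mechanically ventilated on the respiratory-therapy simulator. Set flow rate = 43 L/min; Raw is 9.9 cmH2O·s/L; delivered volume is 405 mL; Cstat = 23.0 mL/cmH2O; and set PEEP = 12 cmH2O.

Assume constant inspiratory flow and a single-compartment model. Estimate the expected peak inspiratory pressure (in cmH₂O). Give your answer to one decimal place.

Flow: 43 L/min ÷ 60 = 0.7167 L/s.
Equation of motion (constant flow): PIP = Vt/C + R·V̇ + PEEP.
PIP = 405/23.0 + 9.9×0.7167 + 12 = 17.609 + 7.095 + 12 = 36.704 cmH2O.

36.7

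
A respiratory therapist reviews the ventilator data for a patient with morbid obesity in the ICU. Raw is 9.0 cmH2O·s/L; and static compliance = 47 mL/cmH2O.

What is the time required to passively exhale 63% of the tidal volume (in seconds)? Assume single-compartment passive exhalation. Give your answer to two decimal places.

τ = R × C = 9.0 × 47 mL/cmH2O = 9.0 × 0.047 L/cmH2O = 0.423 s.
Exhaled fraction f = 1 − e^(−t/τ) → t = −τ·ln(1 − f) = −0.423·ln(0.37) = 0.4206 s.

0.42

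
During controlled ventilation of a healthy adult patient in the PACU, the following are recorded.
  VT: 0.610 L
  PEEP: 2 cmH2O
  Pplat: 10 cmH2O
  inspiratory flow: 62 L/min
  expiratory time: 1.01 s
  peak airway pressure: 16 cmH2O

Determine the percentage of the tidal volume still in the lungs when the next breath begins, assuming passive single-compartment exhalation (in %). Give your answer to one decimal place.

10.2

Flow: 62 L/min ÷ 60 = 1.0333 L/s.
R = (PIP − Pplat)/V̇ = (16 − 10) / 1.0333 = 6.0/1.0333 = 5.807 cmH2O·s/L.
C = Vt/(Pplat − PEEP) = 610.0 / (10 − 2) = 610.0/8.0 = 76.25 mL/cmH2O.
τ = R × C = 5.807 × 0.07625 L/cmH2O = 0.4428 s.
Fraction remaining at end-expiration = e^(−Te/τ) = e^(−1.01/0.4428) = 0.1022 → 10.22%.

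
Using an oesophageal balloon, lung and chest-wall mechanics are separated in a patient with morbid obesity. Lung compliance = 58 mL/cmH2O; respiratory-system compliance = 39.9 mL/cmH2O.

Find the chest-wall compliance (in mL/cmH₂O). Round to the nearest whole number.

1/Ccw = 1/Crs − 1/CL.
1/Ccw = 1/39.9 − 1/58 = 0.007821.
Ccw = 127.86 mL/cmH2O.

128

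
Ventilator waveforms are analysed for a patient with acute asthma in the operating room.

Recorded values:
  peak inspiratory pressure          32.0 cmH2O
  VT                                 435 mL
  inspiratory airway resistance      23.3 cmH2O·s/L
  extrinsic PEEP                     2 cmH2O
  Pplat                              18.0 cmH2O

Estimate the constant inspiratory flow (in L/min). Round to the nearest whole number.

36

flow = (PIP − Pplat) / Raw = (32.0 − 18.0) / 23.3 = 0.6009 L/s × 60 = 36.054 L/min.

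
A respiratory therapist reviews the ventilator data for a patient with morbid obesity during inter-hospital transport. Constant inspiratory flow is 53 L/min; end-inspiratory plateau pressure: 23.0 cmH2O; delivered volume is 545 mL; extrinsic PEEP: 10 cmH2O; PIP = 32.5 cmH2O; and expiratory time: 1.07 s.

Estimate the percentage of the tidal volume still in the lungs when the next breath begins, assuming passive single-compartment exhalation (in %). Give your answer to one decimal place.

9.3

Flow: 53 L/min ÷ 60 = 0.8833 L/s.
R = (PIP − Pplat)/V̇ = (32.5 − 23.0) / 0.8833 = 9.5/0.8833 = 10.755 cmH2O·s/L.
C = Vt/(Pplat − PEEP) = 545.0 / (23.0 − 10) = 545.0/13.0 = 41.923 mL/cmH2O.
τ = R × C = 10.755 × 0.04192 L/cmH2O = 0.4508 s.
Fraction remaining at end-expiration = e^(−Te/τ) = e^(−1.07/0.4508) = 0.09315 → 9.315%.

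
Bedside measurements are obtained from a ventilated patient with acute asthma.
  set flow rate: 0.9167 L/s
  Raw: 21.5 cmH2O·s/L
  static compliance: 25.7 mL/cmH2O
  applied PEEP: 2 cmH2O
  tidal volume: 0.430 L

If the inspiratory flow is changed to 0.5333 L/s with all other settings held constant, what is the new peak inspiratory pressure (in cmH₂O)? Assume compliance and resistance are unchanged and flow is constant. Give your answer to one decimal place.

PIP = Vt/C + R·V̇ + PEEP (constant-flow equation of motion).
Only the resistive term changes: ΔPIP = R × ΔV̇ = 21.5 × (0.5333 − 0.9167) = 21.5 × -0.3834 = -8.243 cmH2O.
Original PIP = 430/25.7 + 21.5×0.9167 + 2 = 38.441 cmH2O; new PIP = 38.441 + (-8.243) = 30.198 cmH2O.

30.2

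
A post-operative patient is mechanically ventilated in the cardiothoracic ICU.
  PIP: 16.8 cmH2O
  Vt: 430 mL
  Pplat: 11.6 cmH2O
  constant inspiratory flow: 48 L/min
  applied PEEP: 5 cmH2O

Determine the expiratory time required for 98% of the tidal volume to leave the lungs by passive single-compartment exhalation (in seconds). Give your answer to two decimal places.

1.66

Flow: 48 L/min ÷ 60 = 0.8 L/s.
R = (PIP − Pplat)/V̇ = (16.8 − 11.6) / 0.8 = 5.2/0.8 = 6.5 cmH2O·s/L.
C = Vt/(Pplat − PEEP) = 430.0 / (11.6 − 5) = 430.0/6.6 = 65.152 mL/cmH2O.
τ = R × C = 6.5 × 0.06515 L/cmH2O = 0.4235 s.
t = −τ·ln(1 − 0.98) = −0.4235·ln(0.02) = 1.657 s.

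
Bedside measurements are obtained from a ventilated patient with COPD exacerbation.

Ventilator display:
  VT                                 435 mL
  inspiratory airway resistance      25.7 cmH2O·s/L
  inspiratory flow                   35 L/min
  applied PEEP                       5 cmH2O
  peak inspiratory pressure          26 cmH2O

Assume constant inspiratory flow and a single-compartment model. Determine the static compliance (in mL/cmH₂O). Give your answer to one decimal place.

72.4

Flow: 35 L/min ÷ 60 = 0.5833 L/s.
Equation of motion (constant flow): PIP = Vt/C + R·V̇ + PEEP.
Vt/C = PIP − R·V̇ − PEEP = 26 − 25.7×0.5833 − 5 = 26 − 14.991 − 5 = 6.009 cmH2O.
C = Vt / 6.009 = 435 / 6.009 = 72.391 mL/cmH2O.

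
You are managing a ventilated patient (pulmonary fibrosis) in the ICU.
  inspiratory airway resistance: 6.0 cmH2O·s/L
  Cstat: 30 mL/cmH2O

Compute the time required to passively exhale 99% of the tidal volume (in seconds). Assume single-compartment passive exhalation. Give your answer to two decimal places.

τ = R × C = 6.0 × 30 mL/cmH2O = 6.0 × 0.030 L/cmH2O = 0.18 s.
Exhaled fraction f = 1 − e^(−t/τ) → t = −τ·ln(1 − f) = −0.18·ln(0.01) = 0.8289 s.

0.83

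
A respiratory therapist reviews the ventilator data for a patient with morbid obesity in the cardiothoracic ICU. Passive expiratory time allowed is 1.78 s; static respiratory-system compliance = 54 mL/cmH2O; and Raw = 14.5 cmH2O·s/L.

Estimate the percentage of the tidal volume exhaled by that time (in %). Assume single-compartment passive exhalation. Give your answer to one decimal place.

89.7

τ = R × C = 14.5 × 54 mL/cmH2O = 14.5 × 0.054 L/cmH2O = 0.783 s.
Passive exhalation: V(t)/V₀ = e^(−t/τ) = e^(−1.78/0.783) = 0.103.
Fraction exhaled = 1 − 0.103 = 0.897 → 89.7%.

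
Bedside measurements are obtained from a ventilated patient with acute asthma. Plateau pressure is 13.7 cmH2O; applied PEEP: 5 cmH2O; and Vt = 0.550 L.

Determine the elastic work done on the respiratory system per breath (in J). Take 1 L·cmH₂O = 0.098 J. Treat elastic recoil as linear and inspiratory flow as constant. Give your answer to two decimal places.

Elastic work ≈ ½ × (Pplat − PEEP) × Vt = 0.5 × (13.7 − 5) × 0.550 L = 0.5 × 8.7 × 0.550 = 2.393 L·cmH2O.
× 0.098 J/(L·cmH2O) → 0.2345 J.

0.23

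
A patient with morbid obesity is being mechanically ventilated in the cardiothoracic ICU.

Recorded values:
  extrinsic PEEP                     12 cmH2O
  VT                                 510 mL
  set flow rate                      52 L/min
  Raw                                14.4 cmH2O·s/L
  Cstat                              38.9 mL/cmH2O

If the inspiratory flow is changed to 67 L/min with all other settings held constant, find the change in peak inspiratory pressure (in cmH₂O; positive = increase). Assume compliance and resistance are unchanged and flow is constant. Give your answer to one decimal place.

Flow: 52 L/min ÷ 60 = 0.8667 L/s.
New flow: 67 L/min ÷ 60 = 1.1167 L/s.
PIP = Vt/C + R·V̇ + PEEP (constant-flow equation of motion).
Only the resistive term changes: ΔPIP = R × ΔV̇ = 14.4 × (1.1167 − 0.8667) = 14.4 × 0.25 = 3.6 cmH2O.

3.6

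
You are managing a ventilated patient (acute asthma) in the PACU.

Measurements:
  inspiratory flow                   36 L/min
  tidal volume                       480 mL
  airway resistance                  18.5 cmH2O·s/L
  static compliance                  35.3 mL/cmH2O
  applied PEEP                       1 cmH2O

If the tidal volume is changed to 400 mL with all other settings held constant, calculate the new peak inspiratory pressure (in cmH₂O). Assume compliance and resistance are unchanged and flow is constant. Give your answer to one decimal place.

23.4

Flow: 36 L/min ÷ 60 = 0.6 L/s.
PIP = Vt/C + R·V̇ + PEEP (constant-flow equation of motion).
Only the elastic term changes: ΔPIP = ΔVt / C = (400 − 480) / 35.3 = -2.266 cmH2O.
Original PIP = 480/35.3 + 18.5×0.6 + 1 = 25.698 cmH2O; new PIP = 25.698 + (-2.266) = 23.432 cmH2O.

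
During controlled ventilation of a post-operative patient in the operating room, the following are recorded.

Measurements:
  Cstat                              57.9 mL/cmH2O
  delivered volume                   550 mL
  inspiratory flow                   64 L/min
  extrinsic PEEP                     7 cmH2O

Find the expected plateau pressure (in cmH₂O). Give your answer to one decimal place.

Pplat = PEEP + Vt / Cstat = 7 + 550 / 57.9 = 7 + 9.499 = 16.499 cmH2O.

16.5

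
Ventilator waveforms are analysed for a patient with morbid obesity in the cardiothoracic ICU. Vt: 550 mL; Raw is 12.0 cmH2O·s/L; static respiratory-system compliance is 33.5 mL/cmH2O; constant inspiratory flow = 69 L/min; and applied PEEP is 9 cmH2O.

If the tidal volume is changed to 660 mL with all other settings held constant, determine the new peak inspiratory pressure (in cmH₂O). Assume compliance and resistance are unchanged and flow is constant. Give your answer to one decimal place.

42.5

Flow: 69 L/min ÷ 60 = 1.15 L/s.
PIP = Vt/C + R·V̇ + PEEP (constant-flow equation of motion).
Only the elastic term changes: ΔPIP = ΔVt / C = (660 − 550) / 33.5 = 3.284 cmH2O.
Original PIP = 550/33.5 + 12.0×1.15 + 9 = 39.218 cmH2O; new PIP = 39.218 + (3.284) = 42.502 cmH2O.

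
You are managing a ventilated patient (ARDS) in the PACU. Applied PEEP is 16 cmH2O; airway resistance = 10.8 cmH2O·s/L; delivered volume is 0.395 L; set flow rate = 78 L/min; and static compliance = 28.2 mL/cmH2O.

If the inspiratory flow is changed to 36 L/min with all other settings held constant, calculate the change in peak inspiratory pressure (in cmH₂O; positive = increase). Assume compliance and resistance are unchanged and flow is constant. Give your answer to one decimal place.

Flow: 78 L/min ÷ 60 = 1.3 L/s.
New flow: 36 L/min ÷ 60 = 0.6 L/s.
PIP = Vt/C + R·V̇ + PEEP (constant-flow equation of motion).
Only the resistive term changes: ΔPIP = R × ΔV̇ = 10.8 × (0.6 − 1.3) = 10.8 × -0.7 = -7.56 cmH2O.

-7.6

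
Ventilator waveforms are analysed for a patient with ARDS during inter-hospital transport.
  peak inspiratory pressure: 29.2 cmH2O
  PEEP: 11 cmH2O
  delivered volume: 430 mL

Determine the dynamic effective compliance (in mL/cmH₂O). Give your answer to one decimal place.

Dynamic compliance = Vt / (PIP − PEEP) = 430 / (29.2 − 11) = 430 / 18.2 = 23.626 mL/cmH2O.

23.6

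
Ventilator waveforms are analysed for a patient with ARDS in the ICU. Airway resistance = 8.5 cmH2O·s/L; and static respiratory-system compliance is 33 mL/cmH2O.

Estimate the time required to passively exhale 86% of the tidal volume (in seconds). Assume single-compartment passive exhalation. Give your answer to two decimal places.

τ = R × C = 8.5 × 33 mL/cmH2O = 8.5 × 0.033 L/cmH2O = 0.2805 s.
Exhaled fraction f = 1 − e^(−t/τ) → t = −τ·ln(1 − f) = −0.2805·ln(0.14) = 0.5515 s.

0.55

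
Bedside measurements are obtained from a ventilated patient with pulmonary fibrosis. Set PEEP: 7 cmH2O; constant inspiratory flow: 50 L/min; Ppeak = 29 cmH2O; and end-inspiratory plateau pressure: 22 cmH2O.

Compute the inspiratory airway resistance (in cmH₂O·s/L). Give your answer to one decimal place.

Flow: 50 L/min ÷ 60 = 0.8333 L/s.
Raw = (PIP − Pplat) / flow = (29 − 22) / 0.8333 = 7.0 / 0.8333 = 8.4 cmH2O·s/L.

8.4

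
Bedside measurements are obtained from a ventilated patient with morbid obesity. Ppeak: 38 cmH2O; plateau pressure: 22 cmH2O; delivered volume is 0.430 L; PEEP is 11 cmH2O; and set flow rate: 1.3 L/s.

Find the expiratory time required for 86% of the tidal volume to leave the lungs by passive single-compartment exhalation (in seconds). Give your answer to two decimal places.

R = (PIP − Pplat)/V̇ = (38 − 22) / 1.3 = 16.0/1.3 = 12.308 cmH2O·s/L.
C = Vt/(Pplat − PEEP) = 430.0 / (22 − 11) = 430.0/11.0 = 39.091 mL/cmH2O.
τ = R × C = 12.308 × 0.03909 L/cmH2O = 0.4811 s.
t = −τ·ln(1 − 0.86) = −0.4811·ln(0.14) = 0.9459 s.

0.95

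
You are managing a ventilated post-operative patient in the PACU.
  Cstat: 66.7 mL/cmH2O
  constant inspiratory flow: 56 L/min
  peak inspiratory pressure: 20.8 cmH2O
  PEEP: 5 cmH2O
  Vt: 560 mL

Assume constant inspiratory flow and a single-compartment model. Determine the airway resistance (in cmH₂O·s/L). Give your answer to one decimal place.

Flow: 56 L/min ÷ 60 = 0.9333 L/s.
Equation of motion (constant flow): PIP = Vt/C + R·V̇ + PEEP.
R·V̇ = PIP − Vt/C − PEEP = 20.8 − 560/66.7 − 5 = 20.8 − 8.396 − 5 = 7.404 cmH2O.
R = 7.404 / 0.9333 = 7.933 cmH2O·s/L.

7.9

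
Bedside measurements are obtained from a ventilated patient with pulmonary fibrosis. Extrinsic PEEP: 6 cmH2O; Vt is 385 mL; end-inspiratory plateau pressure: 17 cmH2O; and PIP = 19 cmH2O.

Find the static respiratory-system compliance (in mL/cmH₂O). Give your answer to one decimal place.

Cstat = Vt / (Pplat − PEEP) = 385 / (17 − 6) = 385 / 11.0 = 35.0 mL/cmH2O.

35.0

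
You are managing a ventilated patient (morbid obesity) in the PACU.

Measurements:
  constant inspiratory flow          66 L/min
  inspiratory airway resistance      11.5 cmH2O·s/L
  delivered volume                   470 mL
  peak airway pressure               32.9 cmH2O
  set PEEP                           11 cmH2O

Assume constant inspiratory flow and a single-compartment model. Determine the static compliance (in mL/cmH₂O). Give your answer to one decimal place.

50.8

Flow: 66 L/min ÷ 60 = 1.1 L/s.
Equation of motion (constant flow): PIP = Vt/C + R·V̇ + PEEP.
Vt/C = PIP − R·V̇ − PEEP = 32.9 − 11.5×1.1 − 11 = 32.9 − 12.65 − 11 = 9.25 cmH2O.
C = Vt / 9.25 = 470 / 9.25 = 50.811 mL/cmH2O.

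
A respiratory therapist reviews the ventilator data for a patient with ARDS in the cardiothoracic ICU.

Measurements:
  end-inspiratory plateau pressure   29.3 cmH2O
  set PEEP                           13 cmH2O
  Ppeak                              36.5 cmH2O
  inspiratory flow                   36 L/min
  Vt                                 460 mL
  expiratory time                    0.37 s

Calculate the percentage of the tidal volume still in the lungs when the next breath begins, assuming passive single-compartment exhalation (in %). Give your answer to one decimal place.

33.5

Flow: 36 L/min ÷ 60 = 0.6 L/s.
R = (PIP − Pplat)/V̇ = (36.5 − 29.3) / 0.6 = 7.2/0.6 = 12.0 cmH2O·s/L.
C = Vt/(Pplat − PEEP) = 460.0 / (29.3 − 13) = 460.0/16.3 = 28.221 mL/cmH2O.
τ = R × C = 12.0 × 0.02822 L/cmH2O = 0.3386 s.
Fraction remaining at end-expiration = e^(−Te/τ) = e^(−0.37/0.3386) = 0.3353 → 33.53%.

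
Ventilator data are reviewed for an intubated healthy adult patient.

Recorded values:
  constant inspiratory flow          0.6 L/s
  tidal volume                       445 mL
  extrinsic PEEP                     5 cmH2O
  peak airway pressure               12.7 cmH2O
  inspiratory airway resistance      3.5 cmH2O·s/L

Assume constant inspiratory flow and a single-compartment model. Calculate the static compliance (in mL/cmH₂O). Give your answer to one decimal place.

Equation of motion (constant flow): PIP = Vt/C + R·V̇ + PEEP.
Vt/C = PIP − R·V̇ − PEEP = 12.7 − 3.5×0.6 − 5 = 12.7 − 2.1 − 5 = 5.6 cmH2O.
C = Vt / 5.6 = 445 / 5.6 = 79.464 mL/cmH2O.

79.5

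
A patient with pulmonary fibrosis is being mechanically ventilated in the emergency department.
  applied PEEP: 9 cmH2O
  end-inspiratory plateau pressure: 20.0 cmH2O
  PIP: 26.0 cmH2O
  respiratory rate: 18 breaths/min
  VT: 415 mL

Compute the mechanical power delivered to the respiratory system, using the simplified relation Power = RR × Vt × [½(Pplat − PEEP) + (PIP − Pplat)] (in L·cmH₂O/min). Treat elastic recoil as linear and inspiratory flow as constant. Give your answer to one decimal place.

85.9

Per-breath work = Vt × [½(Pplat−PEEP) + (PIP−Pplat)] = 0.415 × [0.5×11.0 + 6.0] = 0.415 × 11.5 = 4.773 L·cmH2O.
Power = 18 × 4.773 = 85.914 L·cmH2O/min.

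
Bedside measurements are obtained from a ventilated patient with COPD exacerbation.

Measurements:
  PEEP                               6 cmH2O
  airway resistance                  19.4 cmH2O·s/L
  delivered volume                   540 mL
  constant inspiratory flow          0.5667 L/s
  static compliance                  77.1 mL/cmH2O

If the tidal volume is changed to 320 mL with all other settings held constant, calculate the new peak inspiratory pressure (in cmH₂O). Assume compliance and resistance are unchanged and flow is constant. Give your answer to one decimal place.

21.1

PIP = Vt/C + R·V̇ + PEEP (constant-flow equation of motion).
Only the elastic term changes: ΔPIP = ΔVt / C = (320 − 540) / 77.1 = -2.853 cmH2O.
Original PIP = 540/77.1 + 19.4×0.5667 + 6 = 23.998 cmH2O; new PIP = 23.998 + (-2.853) = 21.145 cmH2O.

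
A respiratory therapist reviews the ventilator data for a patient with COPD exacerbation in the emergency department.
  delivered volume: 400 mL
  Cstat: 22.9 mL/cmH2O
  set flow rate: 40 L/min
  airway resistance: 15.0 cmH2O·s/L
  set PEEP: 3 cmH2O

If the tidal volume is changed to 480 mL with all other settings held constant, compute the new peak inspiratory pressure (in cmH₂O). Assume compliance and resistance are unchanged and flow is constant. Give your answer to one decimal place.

34.0

Flow: 40 L/min ÷ 60 = 0.6667 L/s.
PIP = Vt/C + R·V̇ + PEEP (constant-flow equation of motion).
Only the elastic term changes: ΔPIP = ΔVt / C = (480 − 400) / 22.9 = 3.493 cmH2O.
Original PIP = 400/22.9 + 15.0×0.6667 + 3 = 30.468 cmH2O; new PIP = 30.468 + (3.493) = 33.961 cmH2O.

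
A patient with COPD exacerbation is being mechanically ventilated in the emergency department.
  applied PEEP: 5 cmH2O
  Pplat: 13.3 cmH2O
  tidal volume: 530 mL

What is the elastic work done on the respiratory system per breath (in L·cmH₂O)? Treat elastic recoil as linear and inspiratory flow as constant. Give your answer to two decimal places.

2.20

Elastic work ≈ ½ × (Pplat − PEEP) × Vt = 0.5 × (13.3 − 5) × 0.530 L = 0.5 × 8.3 × 0.530 = 2.2 L·cmH2O.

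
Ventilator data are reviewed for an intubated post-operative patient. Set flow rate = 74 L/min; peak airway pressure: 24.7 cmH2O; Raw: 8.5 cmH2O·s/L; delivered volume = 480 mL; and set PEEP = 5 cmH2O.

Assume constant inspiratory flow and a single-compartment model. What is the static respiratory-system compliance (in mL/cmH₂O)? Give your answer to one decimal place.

Flow: 74 L/min ÷ 60 = 1.2333 L/s.
Equation of motion (constant flow): PIP = Vt/C + R·V̇ + PEEP.
Vt/C = PIP − R·V̇ − PEEP = 24.7 − 8.5×1.2333 − 5 = 24.7 − 10.483 − 5 = 9.217 cmH2O.
C = Vt / 9.217 = 480 / 9.217 = 52.078 mL/cmH2O.

52.1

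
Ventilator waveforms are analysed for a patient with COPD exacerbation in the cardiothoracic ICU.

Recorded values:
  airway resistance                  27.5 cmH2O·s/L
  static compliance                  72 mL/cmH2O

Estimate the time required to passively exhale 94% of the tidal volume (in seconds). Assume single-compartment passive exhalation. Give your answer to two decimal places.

τ = R × C = 27.5 × 72 mL/cmH2O = 27.5 × 0.072 L/cmH2O = 1.98 s.
Exhaled fraction f = 1 − e^(−t/τ) → t = −τ·ln(1 − f) = −1.98·ln(0.06) = 5.571 s.

5.57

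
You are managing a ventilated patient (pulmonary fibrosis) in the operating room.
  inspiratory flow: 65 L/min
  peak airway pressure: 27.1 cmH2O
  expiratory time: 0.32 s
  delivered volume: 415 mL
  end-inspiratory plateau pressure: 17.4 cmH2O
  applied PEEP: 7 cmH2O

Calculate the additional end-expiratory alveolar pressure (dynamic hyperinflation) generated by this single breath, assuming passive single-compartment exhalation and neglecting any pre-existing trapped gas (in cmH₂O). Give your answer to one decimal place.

Flow: 65 L/min ÷ 60 = 1.0833 L/s.
R = (PIP − Pplat)/V̇ = (27.1 − 17.4) / 1.0833 = 9.7/1.0833 = 8.954 cmH2O·s/L.
C = Vt/(Pplat − PEEP) = 415.0 / (17.4 − 7) = 415.0/10.4 = 39.904 mL/cmH2O.
τ = R × C = 8.954 × 0.0399 L/cmH2O = 0.3573 s.
Fraction remaining = e^(−Te/τ) = e^(−0.32/0.3573) = 0.4084; trapped volume = 415.0 × 0.4084 = 169.49 mL.
Additional alveolar pressure from trapping ≈ V_trapped / C = 169.49 / 39.904 = 4.247 cmH2O.

4.2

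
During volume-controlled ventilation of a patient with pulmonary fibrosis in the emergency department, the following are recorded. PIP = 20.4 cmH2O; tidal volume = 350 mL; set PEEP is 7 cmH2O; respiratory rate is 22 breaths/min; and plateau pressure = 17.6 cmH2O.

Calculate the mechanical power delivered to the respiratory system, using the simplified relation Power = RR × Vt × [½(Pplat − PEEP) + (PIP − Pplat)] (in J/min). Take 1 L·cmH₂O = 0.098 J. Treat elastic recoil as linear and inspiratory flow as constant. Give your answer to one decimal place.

Per-breath work = Vt × [½(Pplat−PEEP) + (PIP−Pplat)] = 0.350 × [0.5×10.6 + 2.8] = 0.350 × 8.1 = 2.835 L·cmH2O.
Power = 22 × 2.835 = 62.37 L·cmH2O/min.
× 0.098 J/(L·cmH2O) → 6.112 J/min.

6.1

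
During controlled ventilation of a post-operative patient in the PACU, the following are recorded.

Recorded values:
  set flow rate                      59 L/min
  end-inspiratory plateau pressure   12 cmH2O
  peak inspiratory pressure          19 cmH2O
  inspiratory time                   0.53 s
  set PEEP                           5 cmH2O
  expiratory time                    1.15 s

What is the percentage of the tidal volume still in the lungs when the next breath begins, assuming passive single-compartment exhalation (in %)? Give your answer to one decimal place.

11.4

Flow: 59 L/min ÷ 60 = 0.9833 L/s.
Vt = flow × Ti = 0.9833 L/s × 0.53 s × 1000 mL/L = 521.15 mL.
R = (PIP − Pplat)/V̇ = (19 − 12) / 0.9833 = 7.0/0.9833 = 7.119 cmH2O·s/L.
C = Vt/(Pplat − PEEP) = 521.15 / (12 − 5) = 521.15/7.0 = 74.45 mL/cmH2O.
τ = R × C = 7.119 × 0.07445 L/cmH2O = 0.53 s.
Fraction remaining at end-expiration = e^(−Te/τ) = e^(−1.15/0.53) = 0.1142 → 11.42%.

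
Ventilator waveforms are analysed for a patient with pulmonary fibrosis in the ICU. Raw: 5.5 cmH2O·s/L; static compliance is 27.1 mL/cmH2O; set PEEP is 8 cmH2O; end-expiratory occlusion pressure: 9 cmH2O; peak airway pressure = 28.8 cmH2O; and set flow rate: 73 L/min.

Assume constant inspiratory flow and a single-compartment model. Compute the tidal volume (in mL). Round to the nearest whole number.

355

Flow: 73 L/min ÷ 60 = 1.2167 L/s.
Total PEEP = 9 cmH2O (set 8 + intrinsic 1); this is the baseline alveolar pressure.
Equation of motion (constant flow): PIP = Vt/C + R·V̇ + PEEP.
Vt/C = PIP − R·V̇ − PEEP = 28.8 − 6.692 − 9 = 13.108 cmH2O.
Vt = C × 13.108 = 27.1 × 13.108 = 355.23 mL.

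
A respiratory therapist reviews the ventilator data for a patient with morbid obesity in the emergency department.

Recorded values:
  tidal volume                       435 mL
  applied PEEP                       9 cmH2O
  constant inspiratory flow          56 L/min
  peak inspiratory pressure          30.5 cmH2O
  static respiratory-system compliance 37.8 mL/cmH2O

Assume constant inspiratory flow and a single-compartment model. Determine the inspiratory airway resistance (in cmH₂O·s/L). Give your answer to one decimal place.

10.7

Flow: 56 L/min ÷ 60 = 0.9333 L/s.
Equation of motion (constant flow): PIP = Vt/C + R·V̇ + PEEP.
R·V̇ = PIP − Vt/C − PEEP = 30.5 − 435/37.8 − 9 = 30.5 − 11.508 − 9 = 9.992 cmH2O.
R = 9.992 / 0.9333 = 10.706 cmH2O·s/L.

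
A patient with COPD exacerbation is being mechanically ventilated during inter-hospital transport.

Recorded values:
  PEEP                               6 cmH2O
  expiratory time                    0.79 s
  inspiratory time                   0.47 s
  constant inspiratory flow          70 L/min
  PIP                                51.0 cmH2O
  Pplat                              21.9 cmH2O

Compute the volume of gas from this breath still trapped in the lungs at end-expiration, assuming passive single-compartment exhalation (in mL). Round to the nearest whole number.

219

Flow: 70 L/min ÷ 60 = 1.1667 L/s.
Vt = flow × Ti = 1.1667 L/s × 0.47 s × 1000 mL/L = 548.35 mL.
R = (PIP − Pplat)/V̇ = (51.0 − 21.9) / 1.1667 = 29.1/1.1667 = 24.942 cmH2O·s/L.
C = Vt/(Pplat − PEEP) = 548.35 / (21.9 − 6) = 548.35/15.9 = 34.487 mL/cmH2O.
τ = R × C = 24.942 × 0.03449 L/cmH2O = 0.8602 s.
Fraction remaining = e^(−Te/τ) = e^(−0.79/0.8602) = 0.3992.
Trapped volume = 548.35 × 0.3992 = 218.9 mL.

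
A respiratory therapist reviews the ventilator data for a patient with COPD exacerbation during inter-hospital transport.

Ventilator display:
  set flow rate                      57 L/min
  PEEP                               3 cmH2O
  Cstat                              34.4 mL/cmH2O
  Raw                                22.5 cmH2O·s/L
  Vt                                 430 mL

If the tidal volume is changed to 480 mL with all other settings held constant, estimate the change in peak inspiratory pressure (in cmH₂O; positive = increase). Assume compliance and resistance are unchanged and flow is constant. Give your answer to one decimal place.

1.5

PIP = Vt/C + R·V̇ + PEEP (constant-flow equation of motion).
Only the elastic term changes: ΔPIP = ΔVt / C = (480 − 430) / 34.4 = 1.453 cmH2O.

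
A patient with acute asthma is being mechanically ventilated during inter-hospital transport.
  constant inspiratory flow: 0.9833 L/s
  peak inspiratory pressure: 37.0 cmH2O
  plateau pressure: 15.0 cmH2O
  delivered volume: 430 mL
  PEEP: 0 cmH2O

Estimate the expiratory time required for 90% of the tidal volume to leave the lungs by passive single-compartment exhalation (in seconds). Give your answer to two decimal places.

1.48

R = (PIP − Pplat)/V̇ = (37.0 − 15.0) / 0.9833 = 22.0/0.9833 = 22.374 cmH2O·s/L.
C = Vt/(Pplat − PEEP) = 430.0 / (15.0 − 0) = 430.0/15.0 = 28.667 mL/cmH2O.
τ = R × C = 22.374 × 0.02867 L/cmH2O = 0.6415 s.
t = −τ·ln(1 − 0.90) = −0.6415·ln(0.1) = 1.477 s.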